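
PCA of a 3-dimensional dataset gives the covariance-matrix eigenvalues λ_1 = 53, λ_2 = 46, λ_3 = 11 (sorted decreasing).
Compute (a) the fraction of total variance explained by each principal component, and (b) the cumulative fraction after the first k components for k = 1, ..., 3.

Step 1 — total variance = trace(Sigma) = Σ λ_i = 53 + 46 + 11 = 110.

Step 2 — fraction explained by component i = λ_i / Σ λ:
  PC1: 53/110 = 0.4818
  PC2: 46/110 = 0.4182
  PC3: 11/110 = 0.1

Step 3 — cumulative fraction after k components = (λ_1 + ... + λ_k) / Σ λ:
  k = 1: 53/110 = 0.4818
  k = 2: (53 + 46)/110 = 99/110 = 0.9
  k = 3: (53 + 46 + 11)/110 = 110/110 = 1

Summary (fraction, with percent):

explained: PC1 0.4818 (48.18%), PC2 0.4182 (41.82%), PC3 0.1 (10%);  cumulative: 0.4818, 0.9, 1


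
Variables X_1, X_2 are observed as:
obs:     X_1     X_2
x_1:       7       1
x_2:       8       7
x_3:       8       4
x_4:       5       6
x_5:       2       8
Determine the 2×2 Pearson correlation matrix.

Step 1 — column means:
  mean(X_1) = (7 + 8 + 8 + 5 + 2) / 5 = 30/5 = 6
  mean(X_2) = (1 + 7 + 4 + 6 + 8) / 5 = 26/5 = 5.2

Step 2 — sample variances and covariances s[i,j] = (1/(n-1)) · Σ_k (x_{k,i} - mean_i) · (x_{k,j} - mean_j), with n-1 = 4:
  s[X_1,X_1] = ((1)·(1) + (2)·(2) + (2)·(2) + (-1)·(-1) + (-4)·(-4)) / 4 = 26/4 = 6.5
  s[X_1,X_2] = ((1)·(-4.2) + (2)·(1.8) + (2)·(-1.2) + (-1)·(0.8) + (-4)·(2.8)) / 4 = -15/4 = -3.75
  s[X_2,X_2] = ((-4.2)·(-4.2) + (1.8)·(1.8) + (-1.2)·(-1.2) + (0.8)·(0.8) + (2.8)·(2.8)) / 4 = 30.8/4 = 7.7
  Sample standard deviations s_i = √(s[i,i]):
  s(X_1) = √(6.5) = 2.5495
  s(X_2) = √(7.7) = 2.7749

Step 3 — r_{ij} = s_{ij} / (s_i · s_j):
  r[X_1,X_1] = 1 (diagonal).
  r[X_1,X_2] = -3.75 / (2.5495 · 2.7749) = -3.75 / 7.0746 = -0.5301
  r[X_2,X_2] = 1 (diagonal).

R is symmetric with unit diagonal. Assembling:

R = [[1, -0.5301],
 [-0.5301, 1]]


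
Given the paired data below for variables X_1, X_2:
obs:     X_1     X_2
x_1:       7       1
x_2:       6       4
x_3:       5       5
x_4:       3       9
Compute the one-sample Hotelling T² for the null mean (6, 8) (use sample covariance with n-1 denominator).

Step 1 — sample mean vector:
  mean(X_1) = (7 + 6 + 5 + 3) / 4 = 21/4 = 5.25
  mean(X_2) = (1 + 4 + 5 + 9) / 4 = 19/4 = 4.75
  x̄ = (5.25, 4.75),  deviation x̄ - mu_0 = (5.25, 4.75) - (6, 8) = (-0.75, -3.25).

Step 2 — sample covariance matrix, S[i,j] = (1/(n-1)) · Σ_k (x_{k,i} - mean_i) · (x_{k,j} - mean_j), divisor n-1 = 3:
  S[X_1,X_1] = ((1.75)·(1.75) + (0.75)·(0.75) + (-0.25)·(-0.25) + (-2.25)·(-2.25)) / 3 = 8.75/3 = 2.9167
  S[X_1,X_2] = ((1.75)·(-3.75) + (0.75)·(-0.75) + (-0.25)·(0.25) + (-2.25)·(4.25)) / 3 = -16.75/3 = -5.5833
  S[X_2,X_2] = ((-3.75)·(-3.75) + (-0.75)·(-0.75) + (0.25)·(0.25) + (4.25)·(4.25)) / 3 = 32.75/3 = 10.9167
  S = [[2.9167, -5.5833],
 [-5.5833, 10.9167]].

Step 3 — invert S. det(S) = 2.9167·10.9167 - (-5.5833)² = 0.6667.
  S^{-1} = (1/det) · [[d, -b], [-b, a]] = [[16.375, 8.375],
 [8.375, 4.375]].

Step 4 — quadratic form (x̄ - mu_0)^T · S^{-1} · (x̄ - mu_0):
  S^{-1} · (x̄ - mu_0) = (-39.5, -20.5),
  (x̄ - mu_0)^T · [...] = (-0.75)·(-39.5) + (-3.25)·(-20.5) = 96.25.

Step 5 — scale by n: T² = 4 · 96.25 = 385.

T² ≈ 385


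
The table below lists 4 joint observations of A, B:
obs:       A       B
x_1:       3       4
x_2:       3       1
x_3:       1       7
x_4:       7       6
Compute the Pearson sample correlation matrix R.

Step 1 — column means:
  mean(A) = (3 + 3 + 1 + 7) / 4 = 14/4 = 3.5
  mean(B) = (4 + 1 + 7 + 6) / 4 = 18/4 = 4.5

Step 2 — sample variances and covariances s[i,j] = (1/(n-1)) · Σ_k (x_{k,i} - mean_i) · (x_{k,j} - mean_j), with n-1 = 3:
  s[A,A] = ((-0.5)·(-0.5) + (-0.5)·(-0.5) + (-2.5)·(-2.5) + (3.5)·(3.5)) / 3 = 19/3 = 6.3333
  s[A,B] = ((-0.5)·(-0.5) + (-0.5)·(-3.5) + (-2.5)·(2.5) + (3.5)·(1.5)) / 3 = 1/3 = 0.3333
  s[B,B] = ((-0.5)·(-0.5) + (-3.5)·(-3.5) + (2.5)·(2.5) + (1.5)·(1.5)) / 3 = 21/3 = 7
  Sample standard deviations s_i = √(s[i,i]):
  s(A) = √(6.3333) = 2.5166
  s(B) = √(7) = 2.6458

Step 3 — r_{ij} = s_{ij} / (s_i · s_j):
  r[A,A] = 1 (diagonal).
  r[A,B] = 0.3333 / (2.5166 · 2.6458) = 0.3333 / 6.6583 = 0.0501
  r[B,B] = 1 (diagonal).

R is symmetric with unit diagonal. Assembling:

R = [[1, 0.0501],
 [0.0501, 1]]


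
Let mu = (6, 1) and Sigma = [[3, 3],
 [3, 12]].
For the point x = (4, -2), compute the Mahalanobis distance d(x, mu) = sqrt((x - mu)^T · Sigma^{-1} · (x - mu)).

Step 1 — centre the observation: (x - mu) = (-2, -3).

Step 2 — invert Sigma. det(Sigma) = 3·12 - (3)² = 27.
  Sigma^{-1} = (1/det) · [[d, -b], [-b, a]] = [[0.4444, -0.1111],
 [-0.1111, 0.1111]].

Step 3 — form the quadratic (x - mu)^T · Sigma^{-1} · (x - mu):
  Sigma^{-1} · (x - mu) = (-0.5556, -0.1111).
  (x - mu)^T · [Sigma^{-1} · (x - mu)] = (-2)·(-0.5556) + (-3)·(-0.1111) = 1.4444.

Step 4 — take square root: d = √(1.4444) ≈ 1.2019.

d(x, mu) = √(1.4444) ≈ 1.2019


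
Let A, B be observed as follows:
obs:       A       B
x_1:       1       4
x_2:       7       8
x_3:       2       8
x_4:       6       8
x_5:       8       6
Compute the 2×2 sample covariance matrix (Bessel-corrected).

Step 1 — column means:
  mean(A) = (1 + 7 + 2 + 6 + 8) / 5 = 24/5 = 4.8
  mean(B) = (4 + 8 + 8 + 8 + 6) / 5 = 34/5 = 6.8

Step 2 — sample covariance S[i,j] = (1/(n-1)) · Σ_k (x_{k,i} - mean_i) · (x_{k,j} - mean_j), with n-1 = 4.
  S[A,A] = ((-3.8)·(-3.8) + (2.2)·(2.2) + (-2.8)·(-2.8) + (1.2)·(1.2) + (3.2)·(3.2)) / 4 = 38.8/4 = 9.7
  S[A,B] = ((-3.8)·(-2.8) + (2.2)·(1.2) + (-2.8)·(1.2) + (1.2)·(1.2) + (3.2)·(-0.8)) / 4 = 8.8/4 = 2.2
  S[B,B] = ((-2.8)·(-2.8) + (1.2)·(1.2) + (1.2)·(1.2) + (1.2)·(1.2) + (-0.8)·(-0.8)) / 4 = 12.8/4 = 3.2

S is symmetric (S[j,i] = S[i,j]). Assembling:

S = [[9.7, 2.2],
 [2.2, 3.2]]


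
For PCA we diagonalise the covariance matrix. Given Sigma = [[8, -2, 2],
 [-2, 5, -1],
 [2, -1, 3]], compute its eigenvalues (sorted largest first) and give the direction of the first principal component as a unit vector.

Step 1 — characteristic polynomial p(λ) = det(λI - Sigma) = λ³ - tr·λ² + c_1·λ - det, where tr = trace, c_1 = sum of the principal 2×2 minors, det = det(Sigma):
  tr = 8 + 5 + 3 = 16,
  c_1 = (8·5 - (-2)²) + (8·3 - (2)²) + (5·3 - (-1)²) = 36 + 20 + 14 = 70,
  det = 8·(5·3 - (-1)²) - (-2)·((-2)·3 - (-1)·(2)) + (2)·((-2)·(-1) - 5·(2)) = 8·(14) - (-2)·(-4) + (2)·(-8) = 88.
  So p(λ) = λ³ - 16λ² + 70λ - 88.
Step 2 — look for an integer root (rational root theorem: any rational root is an integer divisor of 88). Testing λ = 4:
  p(4) = 64 - 256 + 280 - 88 = 0  ✓
  Dividing out (λ - 4): p(λ) = (λ - 4)(λ² - 12λ + 22).
Step 3 — remaining eigenvalues from the quadratic λ² - 12λ + 22 = 0:
  Δ = 12² - 4·22 = 144 - 88 = 56,  λ = (12 ± √56)/2 = (12 ± 7.4833)/2 ≈ 9.7417 or 2.2583.
  Sorted: λ_1 = 9.7417,  λ_2 = 4,  λ_3 = 2.2583  (check: sum = 16 = tr ✓).

Step 4 — unit eigenvector for λ_1 ≈ 9.7417: v spans the null space of (Sigma - λ_1 I), whose rows are
  r_1 = (-1.7417, -2, 2),  r_2 = (-2, -4.7417, -1),  r_3 = (2, -1, -6.7417).
  v is orthogonal to every row, so take v ∝ r_1 × r_2 = ((-2)·(-1) - (2)·(-4.7417), (2)·(-2) - (-1.7417)·(-1), (-1.7417)·(-4.7417) - (-2)·(-2)) ≈ (11.4833, -5.7417, 4.2583).
  Let u = (11.4833, -5.7417, 4.2583).
  ||u|| = √((11.4833)² + (-5.7417)² + (4.2583)²) = √(182.9666) ≈ 13.5265,  v_1 = u/||u|| ≈ (0.8489, -0.4245, 0.3148) (||v_1|| = 1).

λ_1 = 9.7417,  λ_2 = 4,  λ_3 = 2.2583;  v_1 ≈ (0.8489, -0.4245, 0.3148)


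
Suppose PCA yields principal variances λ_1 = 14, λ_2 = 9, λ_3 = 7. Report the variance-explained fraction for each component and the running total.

Step 1 — total variance = trace(Sigma) = Σ λ_i = 14 + 9 + 7 = 30.

Step 2 — fraction explained by component i = λ_i / Σ λ:
  PC1: 14/30 = 0.4667
  PC2: 9/30 = 0.3
  PC3: 7/30 = 0.2333

Step 3 — cumulative fraction after k components = (λ_1 + ... + λ_k) / Σ λ:
  k = 1: 14/30 = 0.4667
  k = 2: (14 + 9)/30 = 23/30 = 0.7667
  k = 3: (14 + 9 + 7)/30 = 30/30 = 1

Summary (fraction, with percent):

explained: PC1 0.4667 (46.67%), PC2 0.3 (30%), PC3 0.2333 (23.33%);  cumulative: 0.4667, 0.7667, 1


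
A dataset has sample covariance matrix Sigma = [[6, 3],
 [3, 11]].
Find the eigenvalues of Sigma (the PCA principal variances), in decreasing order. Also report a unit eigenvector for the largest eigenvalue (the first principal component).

Step 1 — characteristic polynomial of 2×2 Sigma:
  det(Sigma - λI) = λ² - trace · λ + det = 0.
  trace = 6 + 11 = 17, det = 6·11 - (3)² = 57.
Step 2 — discriminant:
  Δ = trace² - 4·det = 289 - 228 = 61.
Step 3 — eigenvalues:
  λ = (trace ± √Δ)/2 = (17 ± 7.8102)/2,
  λ_1 = 12.4051,  λ_2 = 4.5949.

Step 4 — unit eigenvector for λ_1: solve (Sigma - λ_1 I)v = 0. First row:
  (6 - 12.4051)·v_x + (3)·v_y = 0, i.e. (-6.4051)·v_x + (3)·v_y = 0,
  so v ∝ (b, λ_1 - a) = (3, 6.4051) = u.
  ||u|| = √((3)² + (6.4051)²) = √(50.0256) ≈ 7.0729,
  v_1 = u/||u|| ≈ (0.4242, 0.9056) (||v_1|| = 1).

λ_1 = 12.4051,  λ_2 = 4.5949;  v_1 ≈ (0.4242, 0.9056)


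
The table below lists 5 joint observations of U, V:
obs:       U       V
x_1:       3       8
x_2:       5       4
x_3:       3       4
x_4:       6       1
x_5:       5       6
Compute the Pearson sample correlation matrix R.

Step 1 — column means:
  mean(U) = (3 + 5 + 3 + 6 + 5) / 5 = 22/5 = 4.4
  mean(V) = (8 + 4 + 4 + 1 + 6) / 5 = 23/5 = 4.6

Step 2 — sample variances and covariances s[i,j] = (1/(n-1)) · Σ_k (x_{k,i} - mean_i) · (x_{k,j} - mean_j), with n-1 = 4:
  s[U,U] = ((-1.4)·(-1.4) + (0.6)·(0.6) + (-1.4)·(-1.4) + (1.6)·(1.6) + (0.6)·(0.6)) / 4 = 7.2/4 = 1.8
  s[U,V] = ((-1.4)·(3.4) + (0.6)·(-0.6) + (-1.4)·(-0.6) + (1.6)·(-3.6) + (0.6)·(1.4)) / 4 = -9.2/4 = -2.3
  s[V,V] = ((3.4)·(3.4) + (-0.6)·(-0.6) + (-0.6)·(-0.6) + (-3.6)·(-3.6) + (1.4)·(1.4)) / 4 = 27.2/4 = 6.8
  Sample standard deviations s_i = √(s[i,i]):
  s(U) = √(1.8) = 1.3416
  s(V) = √(6.8) = 2.6077

Step 3 — r_{ij} = s_{ij} / (s_i · s_j):
  r[U,U] = 1 (diagonal).
  r[U,V] = -2.3 / (1.3416 · 2.6077) = -2.3 / 3.4986 = -0.6574
  r[V,V] = 1 (diagonal).

R is symmetric with unit diagonal. Assembling:

R = [[1, -0.6574],
 [-0.6574, 1]]


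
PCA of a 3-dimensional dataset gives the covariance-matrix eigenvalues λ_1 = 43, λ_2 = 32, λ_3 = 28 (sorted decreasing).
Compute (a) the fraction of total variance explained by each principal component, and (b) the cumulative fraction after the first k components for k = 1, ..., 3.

Step 1 — total variance = trace(Sigma) = Σ λ_i = 43 + 32 + 28 = 103.

Step 2 — fraction explained by component i = λ_i / Σ λ:
  PC1: 43/103 = 0.4175
  PC2: 32/103 = 0.3107
  PC3: 28/103 = 0.2718

Step 3 — cumulative fraction after k components = (λ_1 + ... + λ_k) / Σ λ:
  k = 1: 43/103 = 0.4175
  k = 2: (43 + 32)/103 = 75/103 = 0.7282
  k = 3: (43 + 32 + 28)/103 = 103/103 = 1

Summary (fraction, with percent):

explained: PC1 0.4175 (41.75%), PC2 0.3107 (31.07%), PC3 0.2718 (27.18%);  cumulative: 0.4175, 0.7282, 1


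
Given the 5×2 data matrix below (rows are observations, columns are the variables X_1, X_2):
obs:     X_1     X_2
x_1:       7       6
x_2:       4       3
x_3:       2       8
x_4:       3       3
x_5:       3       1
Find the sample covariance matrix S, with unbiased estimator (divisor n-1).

Step 1 — column means:
  mean(X_1) = (7 + 4 + 2 + 3 + 3) / 5 = 19/5 = 3.8
  mean(X_2) = (6 + 3 + 8 + 3 + 1) / 5 = 21/5 = 4.2

Step 2 — sample covariance S[i,j] = (1/(n-1)) · Σ_k (x_{k,i} - mean_i) · (x_{k,j} - mean_j), with n-1 = 4.
  S[X_1,X_1] = ((3.2)·(3.2) + (0.2)·(0.2) + (-1.8)·(-1.8) + (-0.8)·(-0.8) + (-0.8)·(-0.8)) / 4 = 14.8/4 = 3.7
  S[X_1,X_2] = ((3.2)·(1.8) + (0.2)·(-1.2) + (-1.8)·(3.8) + (-0.8)·(-1.2) + (-0.8)·(-3.2)) / 4 = 2.2/4 = 0.55
  S[X_2,X_2] = ((1.8)·(1.8) + (-1.2)·(-1.2) + (3.8)·(3.8) + (-1.2)·(-1.2) + (-3.2)·(-3.2)) / 4 = 30.8/4 = 7.7

S is symmetric (S[j,i] = S[i,j]). Assembling:

S = [[3.7, 0.55],
 [0.55, 7.7]]


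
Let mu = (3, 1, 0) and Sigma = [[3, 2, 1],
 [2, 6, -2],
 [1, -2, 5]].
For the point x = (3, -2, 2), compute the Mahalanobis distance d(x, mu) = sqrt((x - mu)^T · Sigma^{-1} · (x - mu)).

Step 1 — centre the observation: (x - mu) = (0, -3, 2).

Step 2 — invert Sigma (cofactor / det for 3×3, or solve directly):
  Sigma^{-1} = [[0.5909, -0.2727, -0.2273],
 [-0.2727, 0.3182, 0.1818],
 [-0.2273, 0.1818, 0.3182]].

Step 3 — form the quadratic (x - mu)^T · Sigma^{-1} · (x - mu):
  Sigma^{-1} · (x - mu) = (0.3636, -0.5909, 0.0909).
  (x - mu)^T · [Sigma^{-1} · (x - mu)] = (0)·(0.3636) + (-3)·(-0.5909) + (2)·(0.0909) = 1.9545.

Step 4 — take square root: d = √(1.9545) ≈ 1.3981.

d(x, mu) = √(1.9545) ≈ 1.3981


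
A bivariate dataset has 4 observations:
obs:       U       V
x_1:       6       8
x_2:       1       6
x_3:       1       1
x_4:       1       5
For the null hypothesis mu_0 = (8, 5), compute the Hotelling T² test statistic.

Step 1 — sample mean vector:
  mean(U) = (6 + 1 + 1 + 1) / 4 = 9/4 = 2.25
  mean(V) = (8 + 6 + 1 + 5) / 4 = 20/4 = 5
  x̄ = (2.25, 5),  deviation x̄ - mu_0 = (2.25, 5) - (8, 5) = (-5.75, 0).

Step 2 — sample covariance matrix, S[i,j] = (1/(n-1)) · Σ_k (x_{k,i} - mean_i) · (x_{k,j} - mean_j), divisor n-1 = 3:
  S[U,U] = ((3.75)·(3.75) + (-1.25)·(-1.25) + (-1.25)·(-1.25) + (-1.25)·(-1.25)) / 3 = 18.75/3 = 6.25
  S[U,V] = ((3.75)·(3) + (-1.25)·(1) + (-1.25)·(-4) + (-1.25)·(0)) / 3 = 15/3 = 5
  S[V,V] = ((3)·(3) + (1)·(1) + (-4)·(-4) + (0)·(0)) / 3 = 26/3 = 8.6667
  S = [[6.25, 5],
 [5, 8.6667]].

Step 3 — invert S. det(S) = 6.25·8.6667 - (5)² = 29.1667.
  S^{-1} = (1/det) · [[d, -b], [-b, a]] = [[0.2971, -0.1714],
 [-0.1714, 0.2143]].

Step 4 — quadratic form (x̄ - mu_0)^T · S^{-1} · (x̄ - mu_0):
  S^{-1} · (x̄ - mu_0) = (-1.7086, 0.9857),
  (x̄ - mu_0)^T · [...] = (-5.75)·(-1.7086) + (0)·(0.9857) = 9.8243.

Step 5 — scale by n: T² = 4 · 9.8243 = 39.2971.

T² ≈ 39.2971


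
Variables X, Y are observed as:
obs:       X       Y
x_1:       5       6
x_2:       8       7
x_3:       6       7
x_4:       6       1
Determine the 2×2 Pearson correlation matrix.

Step 1 — column means:
  mean(X) = (5 + 8 + 6 + 6) / 4 = 25/4 = 6.25
  mean(Y) = (6 + 7 + 7 + 1) / 4 = 21/4 = 5.25

Step 2 — sample variances and covariances s[i,j] = (1/(n-1)) · Σ_k (x_{k,i} - mean_i) · (x_{k,j} - mean_j), with n-1 = 3:
  s[X,X] = ((-1.25)·(-1.25) + (1.75)·(1.75) + (-0.25)·(-0.25) + (-0.25)·(-0.25)) / 3 = 4.75/3 = 1.5833
  s[X,Y] = ((-1.25)·(0.75) + (1.75)·(1.75) + (-0.25)·(1.75) + (-0.25)·(-4.25)) / 3 = 2.75/3 = 0.9167
  s[Y,Y] = ((0.75)·(0.75) + (1.75)·(1.75) + (1.75)·(1.75) + (-4.25)·(-4.25)) / 3 = 24.75/3 = 8.25
  Sample standard deviations s_i = √(s[i,i]):
  s(X) = √(1.5833) = 1.2583
  s(Y) = √(8.25) = 2.8723

Step 3 — r_{ij} = s_{ij} / (s_i · s_j):
  r[X,X] = 1 (diagonal).
  r[X,Y] = 0.9167 / (1.2583 · 2.8723) = 0.9167 / 3.6142 = 0.2536
  r[Y,Y] = 1 (diagonal).

R is symmetric with unit diagonal. Assembling:

R = [[1, 0.2536],
 [0.2536, 1]]


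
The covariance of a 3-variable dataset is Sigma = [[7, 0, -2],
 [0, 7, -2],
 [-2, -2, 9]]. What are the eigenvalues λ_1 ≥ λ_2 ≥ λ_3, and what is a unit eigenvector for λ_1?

Step 1 — characteristic polynomial p(λ) = det(λI - Sigma) = λ³ - tr·λ² + c_1·λ - det, where tr = trace, c_1 = sum of the principal 2×2 minors, det = det(Sigma):
  tr = 7 + 7 + 9 = 23,
  c_1 = (7·7 - (0)²) + (7·9 - (-2)²) + (7·9 - (-2)²) = 49 + 59 + 59 = 167,
  det = 7·(7·9 - (-2)²) - (0)·((0)·9 - (-2)·(-2)) + (-2)·((0)·(-2) - 7·(-2)) = 7·(59) - (0)·(-4) + (-2)·(14) = 385.
  So p(λ) = λ³ - 23λ² + 167λ - 385.
Step 2 — look for an integer root (rational root theorem: any rational root is an integer divisor of 385). Testing λ = 5:
  p(5) = 125 - 575 + 835 - 385 = 0  ✓
  Dividing out (λ - 5): p(λ) = (λ - 5)(λ² - 18λ + 77).
Step 3 — remaining eigenvalues from the quadratic λ² - 18λ + 77 = 0:
  Δ = 18² - 4·77 = 324 - 308 = 16,  λ = (18 ± √16)/2 = (18 ± 4)/2 = 11 or 7.
  Sorted: λ_1 = 11,  λ_2 = 7,  λ_3 = 5  (check: sum = 23 = tr ✓).

Step 4 — unit eigenvector for λ_1 = 11: v spans the null space of (Sigma - λ_1 I), whose rows are
  r_1 = (-4, 0, -2),  r_2 = (0, -4, -2),  r_3 = (-2, -2, -2).
  v is orthogonal to every row, so take v ∝ r_1 × r_2 = ((0)·(-2) - (-2)·(-4), (-2)·(0) - (-4)·(-2), (-4)·(-4) - (0)·(0)) = (-8, -8, 16).
  Rescale (divide by 8; multiply by -1 so the first nonzero entry is positive): u = (1, 1, -2).
  ||u|| = √((1)² + (1)² + (-2)²) = √(6) ≈ 2.4495,  v_1 = u/||u|| ≈ (0.4082, 0.4082, -0.8165) (||v_1|| = 1).

λ_1 = 11,  λ_2 = 7,  λ_3 = 5;  v_1 ≈ (0.4082, 0.4082, -0.8165)


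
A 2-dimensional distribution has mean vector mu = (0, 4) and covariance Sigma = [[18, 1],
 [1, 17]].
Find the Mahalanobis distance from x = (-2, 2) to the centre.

Step 1 — centre the observation: (x - mu) = (-2, -2).

Step 2 — invert Sigma. det(Sigma) = 18·17 - (1)² = 305.
  Sigma^{-1} = (1/det) · [[d, -b], [-b, a]] = [[0.0557, -0.0033],
 [-0.0033, 0.059]].

Step 3 — form the quadratic (x - mu)^T · Sigma^{-1} · (x - mu):
  Sigma^{-1} · (x - mu) = (-0.1049, -0.1115).
  (x - mu)^T · [Sigma^{-1} · (x - mu)] = (-2)·(-0.1049) + (-2)·(-0.1115) = 0.4328.

Step 4 — take square root: d = √(0.4328) ≈ 0.6579.

d(x, mu) = √(0.4328) ≈ 0.6579


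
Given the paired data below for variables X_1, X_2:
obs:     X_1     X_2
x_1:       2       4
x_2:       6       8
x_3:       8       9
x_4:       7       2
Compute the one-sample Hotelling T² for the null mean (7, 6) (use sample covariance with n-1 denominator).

Step 1 — sample mean vector:
  mean(X_1) = (2 + 6 + 8 + 7) / 4 = 23/4 = 5.75
  mean(X_2) = (4 + 8 + 9 + 2) / 4 = 23/4 = 5.75
  x̄ = (5.75, 5.75),  deviation x̄ - mu_0 = (5.75, 5.75) - (7, 6) = (-1.25, -0.25).

Step 2 — sample covariance matrix, S[i,j] = (1/(n-1)) · Σ_k (x_{k,i} - mean_i) · (x_{k,j} - mean_j), divisor n-1 = 3:
  S[X_1,X_1] = ((-3.75)·(-3.75) + (0.25)·(0.25) + (2.25)·(2.25) + (1.25)·(1.25)) / 3 = 20.75/3 = 6.9167
  S[X_1,X_2] = ((-3.75)·(-1.75) + (0.25)·(2.25) + (2.25)·(3.25) + (1.25)·(-3.75)) / 3 = 9.75/3 = 3.25
  S[X_2,X_2] = ((-1.75)·(-1.75) + (2.25)·(2.25) + (3.25)·(3.25) + (-3.75)·(-3.75)) / 3 = 32.75/3 = 10.9167
  S = [[6.9167, 3.25],
 [3.25, 10.9167]].

Step 3 — invert S. det(S) = 6.9167·10.9167 - (3.25)² = 64.9444.
  S^{-1} = (1/det) · [[d, -b], [-b, a]] = [[0.1681, -0.05],
 [-0.05, 0.1065]].

Step 4 — quadratic form (x̄ - mu_0)^T · S^{-1} · (x̄ - mu_0):
  S^{-1} · (x̄ - mu_0) = (-0.1976, 0.0359),
  (x̄ - mu_0)^T · [...] = (-1.25)·(-0.1976) + (-0.25)·(0.0359) = 0.238.

Step 5 — scale by n: T² = 4 · 0.238 = 0.9521.

T² ≈ 0.9521


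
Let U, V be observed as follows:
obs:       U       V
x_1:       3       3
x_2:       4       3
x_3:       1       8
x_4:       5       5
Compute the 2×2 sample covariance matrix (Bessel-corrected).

Step 1 — column means:
  mean(U) = (3 + 4 + 1 + 5) / 4 = 13/4 = 3.25
  mean(V) = (3 + 3 + 8 + 5) / 4 = 19/4 = 4.75

Step 2 — sample covariance S[i,j] = (1/(n-1)) · Σ_k (x_{k,i} - mean_i) · (x_{k,j} - mean_j), with n-1 = 3.
  S[U,U] = ((-0.25)·(-0.25) + (0.75)·(0.75) + (-2.25)·(-2.25) + (1.75)·(1.75)) / 3 = 8.75/3 = 2.9167
  S[U,V] = ((-0.25)·(-1.75) + (0.75)·(-1.75) + (-2.25)·(3.25) + (1.75)·(0.25)) / 3 = -7.75/3 = -2.5833
  S[V,V] = ((-1.75)·(-1.75) + (-1.75)·(-1.75) + (3.25)·(3.25) + (0.25)·(0.25)) / 3 = 16.75/3 = 5.5833

S is symmetric (S[j,i] = S[i,j]). Assembling:

S = [[2.9167, -2.5833],
 [-2.5833, 5.5833]]


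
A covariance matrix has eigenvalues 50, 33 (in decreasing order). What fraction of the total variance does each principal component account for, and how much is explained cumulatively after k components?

Step 1 — total variance = trace(Sigma) = Σ λ_i = 50 + 33 = 83.

Step 2 — fraction explained by component i = λ_i / Σ λ:
  PC1: 50/83 = 0.6024
  PC2: 33/83 = 0.3976

Step 3 — cumulative fraction after k components = (λ_1 + ... + λ_k) / Σ λ:
  k = 1: 50/83 = 0.6024
  k = 2: (50 + 33)/83 = 83/83 = 1

Summary (fraction, with percent):

explained: PC1 0.6024 (60.24%), PC2 0.3976 (39.76%);  cumulative: 0.6024, 1


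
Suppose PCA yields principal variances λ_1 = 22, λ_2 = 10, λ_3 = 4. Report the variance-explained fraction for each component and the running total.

Step 1 — total variance = trace(Sigma) = Σ λ_i = 22 + 10 + 4 = 36.

Step 2 — fraction explained by component i = λ_i / Σ λ:
  PC1: 22/36 = 0.6111
  PC2: 10/36 = 0.2778
  PC3: 4/36 = 0.1111

Step 3 — cumulative fraction after k components = (λ_1 + ... + λ_k) / Σ λ:
  k = 1: 22/36 = 0.6111
  k = 2: (22 + 10)/36 = 32/36 = 0.8889
  k = 3: (22 + 10 + 4)/36 = 36/36 = 1

Summary (fraction, with percent):

explained: PC1 0.6111 (61.11%), PC2 0.2778 (27.78%), PC3 0.1111 (11.11%);  cumulative: 0.6111, 0.8889, 1


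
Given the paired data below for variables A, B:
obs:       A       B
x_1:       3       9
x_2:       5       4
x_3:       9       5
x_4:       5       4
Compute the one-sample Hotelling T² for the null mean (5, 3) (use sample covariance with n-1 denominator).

Step 1 — sample mean vector:
  mean(A) = (3 + 5 + 9 + 5) / 4 = 22/4 = 5.5
  mean(B) = (9 + 4 + 5 + 4) / 4 = 22/4 = 5.5
  x̄ = (5.5, 5.5),  deviation x̄ - mu_0 = (5.5, 5.5) - (5, 3) = (0.5, 2.5).

Step 2 — sample covariance matrix, S[i,j] = (1/(n-1)) · Σ_k (x_{k,i} - mean_i) · (x_{k,j} - mean_j), divisor n-1 = 3:
  S[A,A] = ((-2.5)·(-2.5) + (-0.5)·(-0.5) + (3.5)·(3.5) + (-0.5)·(-0.5)) / 3 = 19/3 = 6.3333
  S[A,B] = ((-2.5)·(3.5) + (-0.5)·(-1.5) + (3.5)·(-0.5) + (-0.5)·(-1.5)) / 3 = -9/3 = -3
  S[B,B] = ((3.5)·(3.5) + (-1.5)·(-1.5) + (-0.5)·(-0.5) + (-1.5)·(-1.5)) / 3 = 17/3 = 5.6667
  S = [[6.3333, -3],
 [-3, 5.6667]].

Step 3 — invert S. det(S) = 6.3333·5.6667 - (-3)² = 26.8889.
  S^{-1} = (1/det) · [[d, -b], [-b, a]] = [[0.2107, 0.1116],
 [0.1116, 0.2355]].

Step 4 — quadratic form (x̄ - mu_0)^T · S^{-1} · (x̄ - mu_0):
  S^{-1} · (x̄ - mu_0) = (0.3843, 0.6446),
  (x̄ - mu_0)^T · [...] = (0.5)·(0.3843) + (2.5)·(0.6446) = 1.8037.

Step 5 — scale by n: T² = 4 · 1.8037 = 7.2149.

T² ≈ 7.2149


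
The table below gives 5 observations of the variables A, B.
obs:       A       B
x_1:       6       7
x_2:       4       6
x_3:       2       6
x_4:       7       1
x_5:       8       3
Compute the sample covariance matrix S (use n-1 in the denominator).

Step 1 — column means:
  mean(A) = (6 + 4 + 2 + 7 + 8) / 5 = 27/5 = 5.4
  mean(B) = (7 + 6 + 6 + 1 + 3) / 5 = 23/5 = 4.6

Step 2 — sample covariance S[i,j] = (1/(n-1)) · Σ_k (x_{k,i} - mean_i) · (x_{k,j} - mean_j), with n-1 = 4.
  S[A,A] = ((0.6)·(0.6) + (-1.4)·(-1.4) + (-3.4)·(-3.4) + (1.6)·(1.6) + (2.6)·(2.6)) / 4 = 23.2/4 = 5.8
  S[A,B] = ((0.6)·(2.4) + (-1.4)·(1.4) + (-3.4)·(1.4) + (1.6)·(-3.6) + (2.6)·(-1.6)) / 4 = -15.2/4 = -3.8
  S[B,B] = ((2.4)·(2.4) + (1.4)·(1.4) + (1.4)·(1.4) + (-3.6)·(-3.6) + (-1.6)·(-1.6)) / 4 = 25.2/4 = 6.3

S is symmetric (S[j,i] = S[i,j]). Assembling:

S = [[5.8, -3.8],
 [-3.8, 6.3]]


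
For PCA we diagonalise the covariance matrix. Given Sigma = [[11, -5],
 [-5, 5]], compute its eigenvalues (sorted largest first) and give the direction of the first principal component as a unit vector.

Step 1 — characteristic polynomial of 2×2 Sigma:
  det(Sigma - λI) = λ² - trace · λ + det = 0.
  trace = 11 + 5 = 16, det = 11·5 - (-5)² = 30.
Step 2 — discriminant:
  Δ = trace² - 4·det = 256 - 120 = 136.
Step 3 — eigenvalues:
  λ = (trace ± √Δ)/2 = (16 ± 11.6619)/2,
  λ_1 = 13.831,  λ_2 = 2.169.

Step 4 — unit eigenvector for λ_1: solve (Sigma - λ_1 I)v = 0. First row:
  (11 - 13.831)·v_x + (-5)·v_y = 0, i.e. (-2.831)·v_x + (-5)·v_y = 0,
  so v ∝ (b, λ_1 - a) = (-5, 2.831); multiply by -1 so the first entry is positive: u = (5, -2.831).
  ||u|| = √((5)² + (-2.831)²) = √(33.0143) ≈ 5.7458,
  v_1 = u/||u|| ≈ (0.8702, -0.4927) (||v_1|| = 1).

λ_1 = 13.831,  λ_2 = 2.169;  v_1 ≈ (0.8702, -0.4927)


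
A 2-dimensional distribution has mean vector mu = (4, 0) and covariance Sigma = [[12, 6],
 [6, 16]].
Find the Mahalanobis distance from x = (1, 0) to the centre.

Step 1 — centre the observation: (x - mu) = (-3, 0).

Step 2 — invert Sigma. det(Sigma) = 12·16 - (6)² = 156.
  Sigma^{-1} = (1/det) · [[d, -b], [-b, a]] = [[0.1026, -0.0385],
 [-0.0385, 0.0769]].

Step 3 — form the quadratic (x - mu)^T · Sigma^{-1} · (x - mu):
  Sigma^{-1} · (x - mu) = (-0.3077, 0.1154).
  (x - mu)^T · [Sigma^{-1} · (x - mu)] = (-3)·(-0.3077) + (0)·(0.1154) = 0.9231.

Step 4 — take square root: d = √(0.9231) ≈ 0.9608.

d(x, mu) = √(0.9231) ≈ 0.9608


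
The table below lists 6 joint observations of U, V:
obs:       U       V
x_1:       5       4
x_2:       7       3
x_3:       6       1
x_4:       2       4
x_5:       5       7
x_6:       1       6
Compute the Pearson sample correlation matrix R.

Step 1 — column means:
  mean(U) = (5 + 7 + 6 + 2 + 5 + 1) / 6 = 26/6 = 4.3333
  mean(V) = (4 + 3 + 1 + 4 + 7 + 6) / 6 = 25/6 = 4.1667

Step 2 — sample variances and covariances s[i,j] = (1/(n-1)) · Σ_k (x_{k,i} - mean_i) · (x_{k,j} - mean_j), with n-1 = 5:
  s[U,U] = ((0.6667)·(0.6667) + (2.6667)·(2.6667) + (1.6667)·(1.6667) + (-2.3333)·(-2.3333) + (0.6667)·(0.6667) + (-3.3333)·(-3.3333)) / 5 = 27.3333/5 = 5.4667
  s[U,V] = ((0.6667)·(-0.1667) + (2.6667)·(-1.1667) + (1.6667)·(-3.1667) + (-2.3333)·(-0.1667) + (0.6667)·(2.8333) + (-3.3333)·(1.8333)) / 5 = -12.3333/5 = -2.4667
  s[V,V] = ((-0.1667)·(-0.1667) + (-1.1667)·(-1.1667) + (-3.1667)·(-3.1667) + (-0.1667)·(-0.1667) + (2.8333)·(2.8333) + (1.8333)·(1.8333)) / 5 = 22.8333/5 = 4.5667
  Sample standard deviations s_i = √(s[i,i]):
  s(U) = √(5.4667) = 2.3381
  s(V) = √(4.5667) = 2.137

Step 3 — r_{ij} = s_{ij} / (s_i · s_j):
  r[U,U] = 1 (diagonal).
  r[U,V] = -2.4667 / (2.3381 · 2.137) = -2.4667 / 4.9964 = -0.4937
  r[V,V] = 1 (diagonal).

R is symmetric with unit diagonal. Assembling:

R = [[1, -0.4937],
 [-0.4937, 1]]


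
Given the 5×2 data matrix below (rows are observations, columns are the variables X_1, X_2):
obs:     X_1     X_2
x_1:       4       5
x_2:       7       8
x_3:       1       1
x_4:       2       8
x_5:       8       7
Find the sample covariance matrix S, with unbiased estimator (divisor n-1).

Step 1 — column means:
  mean(X_1) = (4 + 7 + 1 + 2 + 8) / 5 = 22/5 = 4.4
  mean(X_2) = (5 + 8 + 1 + 8 + 7) / 5 = 29/5 = 5.8

Step 2 — sample covariance S[i,j] = (1/(n-1)) · Σ_k (x_{k,i} - mean_i) · (x_{k,j} - mean_j), with n-1 = 4.
  S[X_1,X_1] = ((-0.4)·(-0.4) + (2.6)·(2.6) + (-3.4)·(-3.4) + (-2.4)·(-2.4) + (3.6)·(3.6)) / 4 = 37.2/4 = 9.3
  S[X_1,X_2] = ((-0.4)·(-0.8) + (2.6)·(2.2) + (-3.4)·(-4.8) + (-2.4)·(2.2) + (3.6)·(1.2)) / 4 = 21.4/4 = 5.35
  S[X_2,X_2] = ((-0.8)·(-0.8) + (2.2)·(2.2) + (-4.8)·(-4.8) + (2.2)·(2.2) + (1.2)·(1.2)) / 4 = 34.8/4 = 8.7

S is symmetric (S[j,i] = S[i,j]). Assembling:

S = [[9.3, 5.35],
 [5.35, 8.7]]


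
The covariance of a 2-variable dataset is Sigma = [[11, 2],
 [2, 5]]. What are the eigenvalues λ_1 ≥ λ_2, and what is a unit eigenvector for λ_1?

Step 1 — characteristic polynomial of 2×2 Sigma:
  det(Sigma - λI) = λ² - trace · λ + det = 0.
  trace = 11 + 5 = 16, det = 11·5 - (2)² = 51.
Step 2 — discriminant:
  Δ = trace² - 4·det = 256 - 204 = 52.
Step 3 — eigenvalues:
  λ = (trace ± √Δ)/2 = (16 ± 7.2111)/2,
  λ_1 = 11.6056,  λ_2 = 4.3944.

Step 4 — unit eigenvector for λ_1: solve (Sigma - λ_1 I)v = 0. First row:
  (11 - 11.6056)·v_x + (2)·v_y = 0, i.e. (-0.6056)·v_x + (2)·v_y = 0,
  so v ∝ (b, λ_1 - a) = (2, 0.6056) = u.
  ||u|| = √((2)² + (0.6056)²) = √(4.3667) ≈ 2.0897,
  v_1 = u/||u|| ≈ (0.9571, 0.2898) (||v_1|| = 1).

λ_1 = 11.6056,  λ_2 = 4.3944;  v_1 ≈ (0.9571, 0.2898)


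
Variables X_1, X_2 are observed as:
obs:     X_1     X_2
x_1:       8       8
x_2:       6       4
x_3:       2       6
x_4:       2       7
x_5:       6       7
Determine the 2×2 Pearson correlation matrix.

Step 1 — column means:
  mean(X_1) = (8 + 6 + 2 + 2 + 6) / 5 = 24/5 = 4.8
  mean(X_2) = (8 + 4 + 6 + 7 + 7) / 5 = 32/5 = 6.4

Step 2 — sample variances and covariances s[i,j] = (1/(n-1)) · Σ_k (x_{k,i} - mean_i) · (x_{k,j} - mean_j), with n-1 = 4:
  s[X_1,X_1] = ((3.2)·(3.2) + (1.2)·(1.2) + (-2.8)·(-2.8) + (-2.8)·(-2.8) + (1.2)·(1.2)) / 4 = 28.8/4 = 7.2
  s[X_1,X_2] = ((3.2)·(1.6) + (1.2)·(-2.4) + (-2.8)·(-0.4) + (-2.8)·(0.6) + (1.2)·(0.6)) / 4 = 2.4/4 = 0.6
  s[X_2,X_2] = ((1.6)·(1.6) + (-2.4)·(-2.4) + (-0.4)·(-0.4) + (0.6)·(0.6) + (0.6)·(0.6)) / 4 = 9.2/4 = 2.3
  Sample standard deviations s_i = √(s[i,i]):
  s(X_1) = √(7.2) = 2.6833
  s(X_2) = √(2.3) = 1.5166

Step 3 — r_{ij} = s_{ij} / (s_i · s_j):
  r[X_1,X_1] = 1 (diagonal).
  r[X_1,X_2] = 0.6 / (2.6833 · 1.5166) = 0.6 / 4.0694 = 0.1474
  r[X_2,X_2] = 1 (diagonal).

R is symmetric with unit diagonal. Assembling:

R = [[1, 0.1474],
 [0.1474, 1]]


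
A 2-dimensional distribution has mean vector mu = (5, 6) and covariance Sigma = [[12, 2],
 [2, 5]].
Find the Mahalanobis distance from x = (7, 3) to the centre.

Step 1 — centre the observation: (x - mu) = (2, -3).

Step 2 — invert Sigma. det(Sigma) = 12·5 - (2)² = 56.
  Sigma^{-1} = (1/det) · [[d, -b], [-b, a]] = [[0.0893, -0.0357],
 [-0.0357, 0.2143]].

Step 3 — form the quadratic (x - mu)^T · Sigma^{-1} · (x - mu):
  Sigma^{-1} · (x - mu) = (0.2857, -0.7143).
  (x - mu)^T · [Sigma^{-1} · (x - mu)] = (2)·(0.2857) + (-3)·(-0.7143) = 2.7143.

Step 4 — take square root: d = √(2.7143) ≈ 1.6475.

d(x, mu) = √(2.7143) ≈ 1.6475


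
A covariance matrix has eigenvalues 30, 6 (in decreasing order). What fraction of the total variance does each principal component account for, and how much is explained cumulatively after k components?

Step 1 — total variance = trace(Sigma) = Σ λ_i = 30 + 6 = 36.

Step 2 — fraction explained by component i = λ_i / Σ λ:
  PC1: 30/36 = 0.8333
  PC2: 6/36 = 0.1667

Step 3 — cumulative fraction after k components = (λ_1 + ... + λ_k) / Σ λ:
  k = 1: 30/36 = 0.8333
  k = 2: (30 + 6)/36 = 36/36 = 1

Summary (fraction, with percent):

explained: PC1 0.8333 (83.33%), PC2 0.1667 (16.67%);  cumulative: 0.8333, 1


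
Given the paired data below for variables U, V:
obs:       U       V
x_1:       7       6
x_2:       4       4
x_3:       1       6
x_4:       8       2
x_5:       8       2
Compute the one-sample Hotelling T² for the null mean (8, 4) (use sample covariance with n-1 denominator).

Step 1 — sample mean vector:
  mean(U) = (7 + 4 + 1 + 8 + 8) / 5 = 28/5 = 5.6
  mean(V) = (6 + 4 + 6 + 2 + 2) / 5 = 20/5 = 4
  x̄ = (5.6, 4),  deviation x̄ - mu_0 = (5.6, 4) - (8, 4) = (-2.4, 0).

Step 2 — sample covariance matrix, S[i,j] = (1/(n-1)) · Σ_k (x_{k,i} - mean_i) · (x_{k,j} - mean_j), divisor n-1 = 4:
  S[U,U] = ((1.4)·(1.4) + (-1.6)·(-1.6) + (-4.6)·(-4.6) + (2.4)·(2.4) + (2.4)·(2.4)) / 4 = 37.2/4 = 9.3
  S[U,V] = ((1.4)·(2) + (-1.6)·(0) + (-4.6)·(2) + (2.4)·(-2) + (2.4)·(-2)) / 4 = -16/4 = -4
  S[V,V] = ((2)·(2) + (0)·(0) + (2)·(2) + (-2)·(-2) + (-2)·(-2)) / 4 = 16/4 = 4
  S = [[9.3, -4],
 [-4, 4]].

Step 3 — invert S. det(S) = 9.3·4 - (-4)² = 21.2.
  S^{-1} = (1/det) · [[d, -b], [-b, a]] = [[0.1887, 0.1887],
 [0.1887, 0.4387]].

Step 4 — quadratic form (x̄ - mu_0)^T · S^{-1} · (x̄ - mu_0):
  S^{-1} · (x̄ - mu_0) = (-0.4528, -0.4528),
  (x̄ - mu_0)^T · [...] = (-2.4)·(-0.4528) + (0)·(-0.4528) = 1.0868.

Step 5 — scale by n: T² = 5 · 1.0868 = 5.434.

T² ≈ 5.434


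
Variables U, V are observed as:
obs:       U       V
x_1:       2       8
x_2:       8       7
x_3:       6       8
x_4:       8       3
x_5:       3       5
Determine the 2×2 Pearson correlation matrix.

Step 1 — column means:
  mean(U) = (2 + 8 + 6 + 8 + 3) / 5 = 27/5 = 5.4
  mean(V) = (8 + 7 + 8 + 3 + 5) / 5 = 31/5 = 6.2

Step 2 — sample variances and covariances s[i,j] = (1/(n-1)) · Σ_k (x_{k,i} - mean_i) · (x_{k,j} - mean_j), with n-1 = 4:
  s[U,U] = ((-3.4)·(-3.4) + (2.6)·(2.6) + (0.6)·(0.6) + (2.6)·(2.6) + (-2.4)·(-2.4)) / 4 = 31.2/4 = 7.8
  s[U,V] = ((-3.4)·(1.8) + (2.6)·(0.8) + (0.6)·(1.8) + (2.6)·(-3.2) + (-2.4)·(-1.2)) / 4 = -8.4/4 = -2.1
  s[V,V] = ((1.8)·(1.8) + (0.8)·(0.8) + (1.8)·(1.8) + (-3.2)·(-3.2) + (-1.2)·(-1.2)) / 4 = 18.8/4 = 4.7
  Sample standard deviations s_i = √(s[i,i]):
  s(U) = √(7.8) = 2.7928
  s(V) = √(4.7) = 2.1679

Step 3 — r_{ij} = s_{ij} / (s_i · s_j):
  r[U,U] = 1 (diagonal).
  r[U,V] = -2.1 / (2.7928 · 2.1679) = -2.1 / 6.0548 = -0.3468
  r[V,V] = 1 (diagonal).

R is symmetric with unit diagonal. Assembling:

R = [[1, -0.3468],
 [-0.3468, 1]]


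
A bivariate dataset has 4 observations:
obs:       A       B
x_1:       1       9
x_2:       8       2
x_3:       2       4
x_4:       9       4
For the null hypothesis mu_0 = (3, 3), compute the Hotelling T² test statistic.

Step 1 — sample mean vector:
  mean(A) = (1 + 8 + 2 + 9) / 4 = 20/4 = 5
  mean(B) = (9 + 2 + 4 + 4) / 4 = 19/4 = 4.75
  x̄ = (5, 4.75),  deviation x̄ - mu_0 = (5, 4.75) - (3, 3) = (2, 1.75).

Step 2 — sample covariance matrix, S[i,j] = (1/(n-1)) · Σ_k (x_{k,i} - mean_i) · (x_{k,j} - mean_j), divisor n-1 = 3:
  S[A,A] = ((-4)·(-4) + (3)·(3) + (-3)·(-3) + (4)·(4)) / 3 = 50/3 = 16.6667
  S[A,B] = ((-4)·(4.25) + (3)·(-2.75) + (-3)·(-0.75) + (4)·(-0.75)) / 3 = -26/3 = -8.6667
  S[B,B] = ((4.25)·(4.25) + (-2.75)·(-2.75) + (-0.75)·(-0.75) + (-0.75)·(-0.75)) / 3 = 26.75/3 = 8.9167
  S = [[16.6667, -8.6667],
 [-8.6667, 8.9167]].

Step 3 — invert S. det(S) = 16.6667·8.9167 - (-8.6667)² = 73.5.
  S^{-1} = (1/det) · [[d, -b], [-b, a]] = [[0.1213, 0.1179],
 [0.1179, 0.2268]].

Step 4 — quadratic form (x̄ - mu_0)^T · S^{-1} · (x̄ - mu_0):
  S^{-1} · (x̄ - mu_0) = (0.449, 0.6327),
  (x̄ - mu_0)^T · [...] = (2)·(0.449) + (1.75)·(0.6327) = 2.0051.

Step 5 — scale by n: T² = 4 · 2.0051 = 8.0204.

T² ≈ 8.0204


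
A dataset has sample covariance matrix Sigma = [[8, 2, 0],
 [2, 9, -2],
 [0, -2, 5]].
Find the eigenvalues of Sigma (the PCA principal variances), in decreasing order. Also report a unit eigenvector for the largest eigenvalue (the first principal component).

Step 1 — characteristic polynomial p(λ) = det(λI - Sigma) = λ³ - tr·λ² + c_1·λ - det, where tr = trace, c_1 = sum of the principal 2×2 minors, det = det(Sigma):
  tr = 8 + 9 + 5 = 22,
  c_1 = (8·9 - (2)²) + (8·5 - (0)²) + (9·5 - (-2)²) = 68 + 40 + 41 = 149,
  det = 8·(9·5 - (-2)²) - (2)·((2)·5 - (-2)·(0)) + (0)·((2)·(-2) - 9·(0)) = 8·(41) - (2)·(10) + (0)·(-4) = 308.
  So p(λ) = λ³ - 22λ² + 149λ - 308.
Step 2 — look for an integer root (rational root theorem: any rational root is an integer divisor of 308). Testing λ = 4:
  p(4) = 64 - 352 + 596 - 308 = 0  ✓
  Dividing out (λ - 4): p(λ) = (λ - 4)(λ² - 18λ + 77).
Step 3 — remaining eigenvalues from the quadratic λ² - 18λ + 77 = 0:
  Δ = 18² - 4·77 = 324 - 308 = 16,  λ = (18 ± √16)/2 = (18 ± 4)/2 = 11 or 7.
  Sorted: λ_1 = 11,  λ_2 = 7,  λ_3 = 4  (check: sum = 22 = tr ✓).

Step 4 — unit eigenvector for λ_1 = 11: v spans the null space of (Sigma - λ_1 I), whose rows are
  r_1 = (-3, 2, 0),  r_2 = (2, -2, -2),  r_3 = (0, -2, -6).
  v is orthogonal to every row, so take v ∝ r_1 × r_2 = ((2)·(-2) - (0)·(-2), (0)·(2) - (-3)·(-2), (-3)·(-2) - (2)·(2)) = (-4, -6, 2).
  Rescale (divide by 2; multiply by -1 so the first nonzero entry is positive): u = (2, 3, -1).
  ||u|| = √((2)² + (3)² + (-1)²) = √(14) ≈ 3.7417,  v_1 = u/||u|| ≈ (0.5345, 0.8018, -0.2673) (||v_1|| = 1).

λ_1 = 11,  λ_2 = 7,  λ_3 = 4;  v_1 ≈ (0.5345, 0.8018, -0.2673)


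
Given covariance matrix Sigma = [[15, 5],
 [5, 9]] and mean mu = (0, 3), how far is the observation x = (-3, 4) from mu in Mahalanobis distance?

Step 1 — centre the observation: (x - mu) = (-3, 1).

Step 2 — invert Sigma. det(Sigma) = 15·9 - (5)² = 110.
  Sigma^{-1} = (1/det) · [[d, -b], [-b, a]] = [[0.0818, -0.0455],
 [-0.0455, 0.1364]].

Step 3 — form the quadratic (x - mu)^T · Sigma^{-1} · (x - mu):
  Sigma^{-1} · (x - mu) = (-0.2909, 0.2727).
  (x - mu)^T · [Sigma^{-1} · (x - mu)] = (-3)·(-0.2909) + (1)·(0.2727) = 1.1455.

Step 4 — take square root: d = √(1.1455) ≈ 1.0703.

d(x, mu) = √(1.1455) ≈ 1.0703


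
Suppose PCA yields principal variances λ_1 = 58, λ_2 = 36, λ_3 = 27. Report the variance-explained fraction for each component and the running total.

Step 1 — total variance = trace(Sigma) = Σ λ_i = 58 + 36 + 27 = 121.

Step 2 — fraction explained by component i = λ_i / Σ λ:
  PC1: 58/121 = 0.4793
  PC2: 36/121 = 0.2975
  PC3: 27/121 = 0.2231

Step 3 — cumulative fraction after k components = (λ_1 + ... + λ_k) / Σ λ:
  k = 1: 58/121 = 0.4793
  k = 2: (58 + 36)/121 = 94/121 = 0.7769
  k = 3: (58 + 36 + 27)/121 = 121/121 = 1

Summary (fraction, with percent):

explained: PC1 0.4793 (47.93%), PC2 0.2975 (29.75%), PC3 0.2231 (22.31%);  cumulative: 0.4793, 0.7769, 1


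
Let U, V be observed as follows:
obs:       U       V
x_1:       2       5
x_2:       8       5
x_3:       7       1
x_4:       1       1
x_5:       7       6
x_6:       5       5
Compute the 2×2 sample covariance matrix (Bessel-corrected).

Step 1 — column means:
  mean(U) = (2 + 8 + 7 + 1 + 7 + 5) / 6 = 30/6 = 5
  mean(V) = (5 + 5 + 1 + 1 + 6 + 5) / 6 = 23/6 = 3.8333

Step 2 — sample covariance S[i,j] = (1/(n-1)) · Σ_k (x_{k,i} - mean_i) · (x_{k,j} - mean_j), with n-1 = 5.
  S[U,U] = ((-3)·(-3) + (3)·(3) + (2)·(2) + (-4)·(-4) + (2)·(2) + (0)·(0)) / 5 = 42/5 = 8.4
  S[U,V] = ((-3)·(1.1667) + (3)·(1.1667) + (2)·(-2.8333) + (-4)·(-2.8333) + (2)·(2.1667) + (0)·(1.1667)) / 5 = 10/5 = 2
  S[V,V] = ((1.1667)·(1.1667) + (1.1667)·(1.1667) + (-2.8333)·(-2.8333) + (-2.8333)·(-2.8333) + (2.1667)·(2.1667) + (1.1667)·(1.1667)) / 5 = 24.8333/5 = 4.9667

S is symmetric (S[j,i] = S[i,j]). Assembling:

S = [[8.4, 2],
 [2, 4.9667]]


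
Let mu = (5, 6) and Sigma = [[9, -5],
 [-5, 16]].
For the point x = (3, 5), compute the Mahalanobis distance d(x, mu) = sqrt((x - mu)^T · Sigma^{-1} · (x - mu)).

Step 1 — centre the observation: (x - mu) = (-2, -1).

Step 2 — invert Sigma. det(Sigma) = 9·16 - (-5)² = 119.
  Sigma^{-1} = (1/det) · [[d, -b], [-b, a]] = [[0.1345, 0.042],
 [0.042, 0.0756]].

Step 3 — form the quadratic (x - mu)^T · Sigma^{-1} · (x - mu):
  Sigma^{-1} · (x - mu) = (-0.3109, -0.1597).
  (x - mu)^T · [Sigma^{-1} · (x - mu)] = (-2)·(-0.3109) + (-1)·(-0.1597) = 0.7815.

Step 4 — take square root: d = √(0.7815) ≈ 0.884.

d(x, mu) = √(0.7815) ≈ 0.884


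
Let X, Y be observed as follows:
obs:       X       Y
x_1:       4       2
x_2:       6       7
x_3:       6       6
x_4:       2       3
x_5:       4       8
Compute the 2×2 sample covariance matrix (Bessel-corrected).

Step 1 — column means:
  mean(X) = (4 + 6 + 6 + 2 + 4) / 5 = 22/5 = 4.4
  mean(Y) = (2 + 7 + 6 + 3 + 8) / 5 = 26/5 = 5.2

Step 2 — sample covariance S[i,j] = (1/(n-1)) · Σ_k (x_{k,i} - mean_i) · (x_{k,j} - mean_j), with n-1 = 4.
  S[X,X] = ((-0.4)·(-0.4) + (1.6)·(1.6) + (1.6)·(1.6) + (-2.4)·(-2.4) + (-0.4)·(-0.4)) / 4 = 11.2/4 = 2.8
  S[X,Y] = ((-0.4)·(-3.2) + (1.6)·(1.8) + (1.6)·(0.8) + (-2.4)·(-2.2) + (-0.4)·(2.8)) / 4 = 9.6/4 = 2.4
  S[Y,Y] = ((-3.2)·(-3.2) + (1.8)·(1.8) + (0.8)·(0.8) + (-2.2)·(-2.2) + (2.8)·(2.8)) / 4 = 26.8/4 = 6.7

S is symmetric (S[j,i] = S[i,j]). Assembling:

S = [[2.8, 2.4],
 [2.4, 6.7]]


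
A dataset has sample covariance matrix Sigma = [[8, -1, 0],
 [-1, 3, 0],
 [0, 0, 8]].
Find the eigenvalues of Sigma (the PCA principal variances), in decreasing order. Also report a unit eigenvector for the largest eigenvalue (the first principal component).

Step 1 — characteristic polynomial p(λ) = det(λI - Sigma) = λ³ - tr·λ² + c_1·λ - det, where tr = trace, c_1 = sum of the principal 2×2 minors, det = det(Sigma):
  tr = 8 + 3 + 8 = 19,
  c_1 = (8·3 - (-1)²) + (8·8 - (0)²) + (3·8 - (0)²) = 23 + 64 + 24 = 111,
  det = 8·(3·8 - (0)²) - (-1)·((-1)·8 - (0)·(0)) + (0)·((-1)·(0) - 3·(0)) = 8·(24) - (-1)·(-8) + (0)·(0) = 184.
  So p(λ) = λ³ - 19λ² + 111λ - 184.
Step 2 — look for an integer root (rational root theorem: any rational root is an integer divisor of 184). Testing λ = 8:
  p(8) = 512 - 1216 + 888 - 184 = 0  ✓
  Dividing out (λ - 8): p(λ) = (λ - 8)(λ² - 11λ + 23).
Step 3 — remaining eigenvalues from the quadratic λ² - 11λ + 23 = 0:
  Δ = 11² - 4·23 = 121 - 92 = 29,  λ = (11 ± √29)/2 = (11 ± 5.3852)/2 ≈ 8.1926 or 2.8074.
  Sorted: λ_1 = 8.1926,  λ_2 = 8,  λ_3 = 2.8074  (check: sum = 19 = tr ✓).

Step 4 — unit eigenvector for λ_1 ≈ 8.1926: v spans the null space of (Sigma - λ_1 I), whose rows are
  r_1 = (-0.1926, -1, 0),  r_2 = (-1, -5.1926, 0),  r_3 = (0, 0, -0.1926).
  v is orthogonal to every row, so take v ∝ r_1 × r_3 = ((-1)·(-0.1926) - (0)·(0), (0)·(0) - (-0.1926)·(-0.1926), (-0.1926)·(0) - (-1)·(0)) ≈ (0.1926, -0.0371, 0).
  Let u = (0.1926, -0.0371, 0).
  ||u|| = √((0.1926)² + (-0.0371)² + (0)²) = √(0.0385) ≈ 0.1961,  v_1 = u/||u|| ≈ (0.982, -0.1891, 0) (||v_1|| = 1).

λ_1 = 8.1926,  λ_2 = 8,  λ_3 = 2.8074;  v_1 ≈ (0.982, -0.1891, 0)
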